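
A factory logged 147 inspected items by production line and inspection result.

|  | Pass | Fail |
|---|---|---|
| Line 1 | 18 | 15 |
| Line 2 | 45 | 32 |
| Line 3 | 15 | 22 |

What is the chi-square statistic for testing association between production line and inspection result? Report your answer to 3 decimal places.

Row totals: 33, 77, 37. Column totals: 78, 69. Grand total N = 147.
Expected counts (row total × column total / N):
  Line 1, Pass: 33×78/147 = 17.5102
  Line 1, Fail: 33×69/147 = 15.4898
  Line 2, Pass: 77×78/147 = 40.8571
  Line 2, Fail: 77×69/147 = 36.1429
  Line 3, Pass: 37×78/147 = 19.6327
  Line 3, Fail: 37×69/147 = 17.3673
Contributions (O − E)²/E:
  (18 − 17.5102)²/17.5102 = 0.0137
  (15 − 15.4898)²/15.4898 = 0.0155
  (45 − 40.8571)²/40.8571 = 0.4201
  (32 − 36.1429)²/36.1429 = 0.4749
  (15 − 19.6327)²/19.6327 = 1.0932
  (22 − 17.3673)²/17.3673 = 1.2358
χ² = 0.0137 + 0.0155 + 0.4201 + 0.4749 + 1.0932 + 1.2358 = 3.253

3.253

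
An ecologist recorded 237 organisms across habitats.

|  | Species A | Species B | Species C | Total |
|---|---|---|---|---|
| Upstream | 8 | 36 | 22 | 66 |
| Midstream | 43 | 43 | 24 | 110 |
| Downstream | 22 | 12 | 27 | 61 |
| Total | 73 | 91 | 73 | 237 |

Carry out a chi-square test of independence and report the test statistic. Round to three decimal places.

Grand total N = 237.
Expected counts (row total × column total / N):
  Upstream, Species A: 66×73/237 = 20.3291
  Upstream, Species B: 66×91/237 = 25.3418
  Upstream, Species C: 66×73/237 = 20.3291
  Midstream, Species A: 110×73/237 = 33.8819
  Midstream, Species B: 110×91/237 = 42.2363
  Midstream, Species C: 110×73/237 = 33.8819
  Downstream, Species A: 61×73/237 = 18.7890
  Downstream, Species B: 61×91/237 = 23.4219
  Downstream, Species C: 61×73/237 = 18.7890
Contributions (O − E)²/E:
  (8 − 20.3291)²/20.3291 = 7.4773
  (36 − 25.3418)²/25.3418 = 4.4826
  (22 − 20.3291)²/20.3291 = 0.1373
  (43 − 33.8819)²/33.8819 = 2.4538
  (43 − 42.2363)²/42.2363 = 0.0138
  (24 − 33.8819)²/33.8819 = 2.8821
  (22 − 18.7890)²/18.7890 = 0.5488
  (12 − 23.4219)²/23.4219 = 5.5700
  (27 − 18.7890)²/18.7890 = 3.5883
χ² = 7.4773 + 4.4826 + 0.1373 + 2.4538 + 0.0138 + 2.8821 + 0.5488 + 5.5700 + 3.5883 = 27.154

27.154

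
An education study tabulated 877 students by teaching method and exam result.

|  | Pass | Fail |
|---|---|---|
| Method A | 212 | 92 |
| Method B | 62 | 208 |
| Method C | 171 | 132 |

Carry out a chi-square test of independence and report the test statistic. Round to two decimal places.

131.17

Row totals: 304, 270, 303. Column totals: 445, 432. Grand total N = 877.
Expected counts (row total × column total / N):
  Method A, Pass: 304×445/877 = 154.253
  Method A, Fail: 304×432/877 = 149.747
  Method B, Pass: 270×445/877 = 137.001
  Method B, Fail: 270×432/877 = 132.999
  Method C, Pass: 303×445/877 = 153.746
  Method C, Fail: 303×432/877 = 149.254
Contributions (O − E)²/E:
  (212 − 154.253)²/154.253 = 21.6185
  (92 − 149.747)²/149.747 = 22.2690
  (62 − 137.001)²/137.001 = 41.0592
  (208 − 132.999)²/132.999 = 42.2947
  (171 − 153.746)²/153.746 = 1.9363
  (132 − 149.254)²/149.254 = 1.9946
χ² = 21.6185 + 22.2690 + 41.0592 + 42.2947 + 1.9363 + 1.9946 = 131.17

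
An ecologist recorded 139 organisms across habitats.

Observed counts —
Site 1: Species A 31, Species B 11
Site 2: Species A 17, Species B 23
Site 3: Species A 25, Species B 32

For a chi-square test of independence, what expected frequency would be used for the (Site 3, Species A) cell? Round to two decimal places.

Row total (Site 3) = 57; column total (Species A) = 73; grand total N = 139.
Expected count = (row total × column total) / N = 57 × 73 / 139 = 29.94.

29.94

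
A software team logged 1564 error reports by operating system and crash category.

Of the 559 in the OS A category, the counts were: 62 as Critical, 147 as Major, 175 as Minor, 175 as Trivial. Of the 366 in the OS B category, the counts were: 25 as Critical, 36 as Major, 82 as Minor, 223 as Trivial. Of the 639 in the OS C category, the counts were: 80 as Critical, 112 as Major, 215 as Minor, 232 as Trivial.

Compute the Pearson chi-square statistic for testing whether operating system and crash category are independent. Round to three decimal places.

102.520

Row totals: 559, 366, 639. Column totals: 167, 295, 472, 630. Grand total N = 1564.
Expected counts (row total × column total / N):
  OS A, Critical: 559×167/1564 = 59.6886
  OS A, Major: 559×295/1564 = 105.4380
  OS A, Minor: 559×472/1564 = 168.7008
  OS A, Trivial: 559×630/1564 = 225.1726
  OS B, Critical: 366×167/1564 = 39.0806
  OS B, Major: 366×295/1564 = 69.0345
  OS B, Minor: 366×472/1564 = 110.4552
  OS B, Trivial: 366×630/1564 = 147.4297
  OS C, Critical: 639×167/1564 = 68.2308
  OS C, Major: 639×295/1564 = 120.5275
  OS C, Minor: 639×472/1564 = 192.8440
  OS C, Trivial: 639×630/1564 = 257.3977
Contributions (O − E)²/E:
  (62 − 59.6886)²/59.6886 = 0.0895
  (147 − 105.4380)²/105.4380 = 16.3831
  (175 − 168.7008)²/168.7008 = 0.2352
  (175 − 225.1726)²/225.1726 = 11.1794
  (25 − 39.0806)²/39.0806 = 5.0732
  (36 − 69.0345)²/69.0345 = 15.8077
  (82 − 110.4552)²/110.4552 = 7.3306
  (223 − 147.4297)²/147.4297 = 38.7362
  (80 − 68.2308)²/68.2308 = 2.0301
  (112 − 120.5275)²/120.5275 = 0.6033
  (215 − 192.8440)²/192.8440 = 2.5455
  (232 − 257.3977)²/257.3977 = 2.5060
χ² = 0.0895 + 16.3831 + 0.2352 + 11.1794 + 5.0732 + 15.8077 + 7.3306 + 38.7362 + 2.0301 + 0.6033 + 2.5455 + 2.5060 = 102.520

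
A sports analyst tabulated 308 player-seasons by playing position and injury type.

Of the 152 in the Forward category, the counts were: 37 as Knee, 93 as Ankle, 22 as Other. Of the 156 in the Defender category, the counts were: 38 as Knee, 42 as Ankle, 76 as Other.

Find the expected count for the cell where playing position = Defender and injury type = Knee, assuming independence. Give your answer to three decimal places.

Row total (Defender) = 156; column total (Knee) = 75; grand total N = 308.
Expected count = (row total × column total) / N = 156 × 75 / 308 = 37.987.

37.987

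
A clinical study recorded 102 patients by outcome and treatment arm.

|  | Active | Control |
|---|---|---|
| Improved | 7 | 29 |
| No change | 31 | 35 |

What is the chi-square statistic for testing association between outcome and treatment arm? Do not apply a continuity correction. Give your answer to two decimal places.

7.55

Row totals: 36, 66. Column totals: 38, 64. Grand total N = 102.
Expected counts (row total × column total / N):
  Improved, Active: 36×38/102 = 13.412
  Improved, Control: 36×64/102 = 22.588
  No change, Active: 66×38/102 = 24.588
  No change, Control: 66×64/102 = 41.412
Contributions (O − E)²/E:
  (7 − 13.412)²/13.412 = 3.0654
  (29 − 22.588)²/22.588 = 1.8202
  (31 − 24.588)²/24.588 = 1.6721
  (35 − 41.412)²/41.412 = 0.9928
χ² = 3.0654 + 1.8202 + 1.6721 + 0.9928 = 7.55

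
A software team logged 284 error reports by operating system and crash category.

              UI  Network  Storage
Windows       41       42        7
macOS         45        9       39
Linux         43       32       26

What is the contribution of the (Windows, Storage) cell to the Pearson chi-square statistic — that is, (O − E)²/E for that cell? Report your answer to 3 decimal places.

Row total (Windows) = 90; column total (Storage) = 72; N = 284.
Expected count E = 90 × 72 / 284 = 22.8169.
Contribution = (O − E)²/E = (7 − 22.8169)² / 22.8169 = 10.964.

10.964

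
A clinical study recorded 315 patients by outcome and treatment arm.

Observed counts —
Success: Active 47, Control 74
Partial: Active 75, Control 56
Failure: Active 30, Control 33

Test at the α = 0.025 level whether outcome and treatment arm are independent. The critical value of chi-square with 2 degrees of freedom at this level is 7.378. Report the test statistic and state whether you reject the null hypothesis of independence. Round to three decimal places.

8.550; reject H₀

Row totals: 121, 131, 63. Column totals: 152, 163. Grand total N = 315.
Expected counts (row total × column total / N):
  Success, Active: 121×152/315 = 58.3873
  Success, Control: 121×163/315 = 62.6127
  Partial, Active: 131×152/315 = 63.2127
  Partial, Control: 131×163/315 = 67.7873
  Failure, Active: 63×152/315 = 30.4000
  Failure, Control: 63×163/315 = 32.6000
Contributions (O − E)²/E:
  (47 − 58.3873)²/58.3873 = 2.2209
  (74 − 62.6127)²/62.6127 = 2.0710
  (75 − 63.2127)²/63.2127 = 2.1980
  (56 − 67.7873)²/67.7873 = 2.0497
  (30 − 30.4000)²/30.4000 = 0.0053
  (33 − 32.6000)²/32.6000 = 0.0049
χ² = 2.2209 + 2.0710 + 2.1980 + 2.0497 + 0.0053 + 0.0049 = 8.550
df = (3−1)(2−1) = 2. Since 8.550 > 7.378, reject the null hypothesis of independence at α = 0.025.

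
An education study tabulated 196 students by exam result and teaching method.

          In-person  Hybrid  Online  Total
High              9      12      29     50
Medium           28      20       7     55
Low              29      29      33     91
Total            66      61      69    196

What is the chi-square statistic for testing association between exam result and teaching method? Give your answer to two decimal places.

Grand total N = 196.
Expected counts (row total × column total / N):
  High, In-person: 50×66/196 = 16.837
  High, Hybrid: 50×61/196 = 15.561
  High, Online: 50×69/196 = 17.602
  Medium, In-person: 55×66/196 = 18.520
  Medium, Hybrid: 55×61/196 = 17.117
  Medium, Online: 55×69/196 = 19.362
  Low, In-person: 91×66/196 = 30.643
  Low, Hybrid: 91×61/196 = 28.321
  Low, Online: 91×69/196 = 32.036
Contributions (O − E)²/E:
  (9 − 16.837)²/16.837 = 3.6478
  (12 − 15.561)²/15.561 = 0.8149
  (29 − 17.602)²/17.602 = 7.3807
  (28 − 18.520)²/18.520 = 4.8526
  (20 − 17.117)²/17.117 = 0.4856
  (7 − 19.362)²/19.362 = 7.8927
  (29 − 30.643)²/30.643 = 0.0881
  (29 − 28.321)²/28.321 = 0.0163
  (33 − 32.036)²/32.036 = 0.0290
χ² = 3.6478 + 0.8149 + 7.3807 + 4.8526 + 0.4856 + 7.8927 + 0.0881 + 0.0163 + 0.0290 = 25.21

25.21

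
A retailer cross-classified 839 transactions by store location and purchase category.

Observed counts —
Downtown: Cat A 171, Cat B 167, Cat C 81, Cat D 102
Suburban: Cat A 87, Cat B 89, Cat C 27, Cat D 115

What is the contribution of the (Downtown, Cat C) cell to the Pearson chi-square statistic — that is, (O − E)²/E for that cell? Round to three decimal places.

2.895

Row total (Downtown) = 521; column total (Cat C) = 108; N = 839.
Expected count E = 521 × 108 / 839 = 67.0656.
Contribution = (O − E)²/E = (81 − 67.0656)² / 67.0656 = 2.895.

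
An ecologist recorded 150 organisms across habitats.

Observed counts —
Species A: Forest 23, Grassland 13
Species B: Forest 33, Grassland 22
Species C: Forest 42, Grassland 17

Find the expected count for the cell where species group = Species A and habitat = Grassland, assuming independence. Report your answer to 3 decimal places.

12.480

Row total (Species A) = 36; column total (Grassland) = 52; grand total N = 150.
Expected count = (row total × column total) / N = 36 × 52 / 150 = 12.480.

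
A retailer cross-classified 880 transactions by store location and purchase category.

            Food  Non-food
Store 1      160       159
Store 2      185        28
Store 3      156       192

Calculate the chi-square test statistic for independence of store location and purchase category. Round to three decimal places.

Row totals: 319, 213, 348. Column totals: 501, 379. Grand total N = 880.
Expected counts (row total × column total / N):
  Store 1, Food: 319×501/880 = 181.61250
  Store 1, Non-food: 319×379/880 = 137.38750
  Store 2, Food: 213×501/880 = 121.26477
  Store 2, Non-food: 213×379/880 = 91.73523
  Store 3, Food: 348×501/880 = 198.12273
  Store 3, Non-food: 348×379/880 = 149.87727
Contributions (O − E)²/E:
  (160 − 181.61250)²/181.61250 = 2.5720
  (159 − 137.38750)²/137.38750 = 3.3999
  (185 − 121.26477)²/121.26477 = 33.4984
  (28 − 91.73523)²/91.73523 = 44.2816
  (156 − 198.12273)²/198.12273 = 8.9557
  (192 − 149.87727)²/149.87727 = 11.8385
χ² = 2.5720 + 3.3999 + 33.4984 + 44.2816 + 8.9557 + 11.8385 = 104.546

104.546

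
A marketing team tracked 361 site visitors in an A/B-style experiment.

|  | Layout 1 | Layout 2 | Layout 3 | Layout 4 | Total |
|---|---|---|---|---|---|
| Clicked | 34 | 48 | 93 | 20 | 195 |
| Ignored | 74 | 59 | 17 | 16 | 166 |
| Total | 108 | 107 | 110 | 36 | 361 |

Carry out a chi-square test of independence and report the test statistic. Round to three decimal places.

Grand total N = 361.
Expected counts (row total × column total / N):
  Clicked, Layout 1: 195×108/361 = 58.3380
  Clicked, Layout 2: 195×107/361 = 57.7978
  Clicked, Layout 3: 195×110/361 = 59.4183
  Clicked, Layout 4: 195×36/361 = 19.4460
  Ignored, Layout 1: 166×108/361 = 49.6620
  Ignored, Layout 2: 166×107/361 = 49.2022
  Ignored, Layout 3: 166×110/361 = 50.5817
  Ignored, Layout 4: 166×36/361 = 16.5540
Contributions (O − E)²/E:
  (34 − 58.3380)²/58.3380 = 10.1536
  (48 − 57.7978)²/57.7978 = 1.6609
  (93 − 59.4183)²/59.4183 = 18.9795
  (20 − 19.4460)²/19.4460 = 0.0158
  (74 − 49.6620)²/49.6620 = 11.9274
  (59 − 49.2022)²/49.2022 = 1.9511
  (17 − 50.5817)²/50.5817 = 22.2952
  (16 − 16.5540)²/16.5540 = 0.0185
χ² = 10.1536 + 1.6609 + 18.9795 + 0.0158 + 11.9274 + 1.9511 + 22.2952 + 0.0185 = 67.002

67.002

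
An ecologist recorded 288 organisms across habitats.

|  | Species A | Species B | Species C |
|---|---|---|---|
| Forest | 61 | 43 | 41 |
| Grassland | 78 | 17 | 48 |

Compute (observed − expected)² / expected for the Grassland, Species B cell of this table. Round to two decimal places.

5.49

Row total (Grassland) = 143; column total (Species B) = 60; N = 288.
Expected count E = 143 × 60 / 288 = 29.792.
Contribution = (O − E)²/E = (17 − 29.792)² / 29.792 = 5.49.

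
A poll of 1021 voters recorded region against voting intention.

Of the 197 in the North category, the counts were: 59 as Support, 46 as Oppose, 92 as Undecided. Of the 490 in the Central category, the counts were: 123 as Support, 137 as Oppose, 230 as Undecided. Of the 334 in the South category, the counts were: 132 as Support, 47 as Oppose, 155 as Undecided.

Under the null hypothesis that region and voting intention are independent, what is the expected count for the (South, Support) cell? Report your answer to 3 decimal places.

102.719

Row total (South) = 334; column total (Support) = 314; grand total N = 1021.
Expected count = (row total × column total) / N = 334 × 314 / 1021 = 102.719.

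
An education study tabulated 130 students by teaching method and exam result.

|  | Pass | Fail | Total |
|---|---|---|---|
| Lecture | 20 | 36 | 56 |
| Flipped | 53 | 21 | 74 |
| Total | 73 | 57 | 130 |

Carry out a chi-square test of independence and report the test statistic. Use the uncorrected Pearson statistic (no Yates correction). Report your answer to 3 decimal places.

16.693

Grand total N = 130.
Expected counts (row total × column total / N):
  Lecture, Pass: 56×73/130 = 31.4462
  Lecture, Fail: 56×57/130 = 24.5538
  Flipped, Pass: 74×73/130 = 41.5538
  Flipped, Fail: 74×57/130 = 32.4462
Contributions (O − E)²/E:
  (20 − 31.4462)²/31.4462 = 4.1663
  (36 − 24.5538)²/24.5538 = 5.3359
  (53 − 41.5538)²/41.5538 = 3.1529
  (21 − 32.4462)²/32.4462 = 4.0379
χ² = 4.1663 + 5.3359 + 3.1529 + 4.0379 = 16.693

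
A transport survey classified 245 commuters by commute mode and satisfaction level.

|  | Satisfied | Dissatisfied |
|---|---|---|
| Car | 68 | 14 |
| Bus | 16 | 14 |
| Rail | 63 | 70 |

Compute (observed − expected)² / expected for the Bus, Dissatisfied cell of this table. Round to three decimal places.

Row total (Bus) = 30; column total (Dissatisfied) = 98; N = 245.
Expected count E = 30 × 98 / 245 = 12.0000.
Contribution = (O − E)²/E = (14 − 12.0000)² / 12.0000 = 0.333.

0.333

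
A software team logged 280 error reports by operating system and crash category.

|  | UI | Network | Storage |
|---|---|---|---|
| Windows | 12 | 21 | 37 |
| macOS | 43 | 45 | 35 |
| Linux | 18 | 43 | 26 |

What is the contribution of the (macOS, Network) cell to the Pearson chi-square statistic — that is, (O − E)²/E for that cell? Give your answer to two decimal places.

0.17

Row total (macOS) = 123; column total (Network) = 109; N = 280.
Expected count E = 123 × 109 / 280 = 47.882.
Contribution = (O − E)²/E = (45 − 47.882)² / 47.882 = 0.17.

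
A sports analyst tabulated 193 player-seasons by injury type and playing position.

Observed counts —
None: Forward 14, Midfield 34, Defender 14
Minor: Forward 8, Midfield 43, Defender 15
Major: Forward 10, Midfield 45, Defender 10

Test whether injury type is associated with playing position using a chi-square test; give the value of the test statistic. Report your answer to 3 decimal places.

Row totals: 62, 66, 65. Column totals: 32, 122, 39. Grand total N = 193.
Expected counts (row total × column total / N):
  None, Forward: 62×32/193 = 10.2798
  None, Midfield: 62×122/193 = 39.1917
  None, Defender: 62×39/193 = 12.5285
  Minor, Forward: 66×32/193 = 10.9430
  Minor, Midfield: 66×122/193 = 41.7202
  Minor, Defender: 66×39/193 = 13.3368
  Major, Forward: 65×32/193 = 10.7772
  Major, Midfield: 65×122/193 = 41.0881
  Major, Defender: 65×39/193 = 13.1347
Contributions (O − E)²/E:
  (14 − 10.2798)²/10.2798 = 1.3463
  (34 − 39.1917)²/39.1917 = 0.6877
  (14 − 12.5285)²/12.5285 = 0.1728
  (8 − 10.9430)²/10.9430 = 0.7915
  (43 − 41.7202)²/41.7202 = 0.0393
  (15 − 13.3368)²/13.3368 = 0.2074
  (10 − 10.7772)²/10.7772 = 0.0560
  (45 − 41.0881)²/41.0881 = 0.3724
  (10 − 13.1347)²/13.1347 = 0.7481
χ² = 1.3463 + 0.6877 + 0.1728 + 0.7915 + 0.0393 + 0.2074 + 0.0560 + 0.3724 + 0.7481 = 4.422

4.422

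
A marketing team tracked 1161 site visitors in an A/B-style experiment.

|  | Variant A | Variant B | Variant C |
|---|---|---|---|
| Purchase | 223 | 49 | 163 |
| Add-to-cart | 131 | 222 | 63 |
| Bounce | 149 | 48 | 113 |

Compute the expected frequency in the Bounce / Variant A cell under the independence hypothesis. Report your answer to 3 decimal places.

134.307

Row total (Bounce) = 310; column total (Variant A) = 503; grand total N = 1161.
Expected count = (row total × column total) / N = 310 × 503 / 1161 = 134.307.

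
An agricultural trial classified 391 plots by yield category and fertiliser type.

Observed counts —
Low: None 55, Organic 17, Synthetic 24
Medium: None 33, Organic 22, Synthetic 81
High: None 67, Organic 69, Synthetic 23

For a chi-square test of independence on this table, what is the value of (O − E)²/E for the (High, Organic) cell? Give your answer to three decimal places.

14.324

Row total (High) = 159; column total (Organic) = 108; N = 391.
Expected count E = 159 × 108 / 391 = 43.9182.
Contribution = (O − E)²/E = (69 − 43.9182)² / 43.9182 = 14.324.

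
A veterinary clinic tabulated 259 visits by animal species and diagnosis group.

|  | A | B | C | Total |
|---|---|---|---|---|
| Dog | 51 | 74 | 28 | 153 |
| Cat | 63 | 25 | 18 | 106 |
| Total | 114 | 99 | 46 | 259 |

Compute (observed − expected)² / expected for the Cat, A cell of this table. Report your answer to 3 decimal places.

Row total (Cat) = 106; column total (A) = 114; N = 259.
Expected count E = 106 × 114 / 259 = 46.6564.
Contribution = (O − E)²/E = (63 − 46.6564)² / 46.6564 = 5.725.

5.725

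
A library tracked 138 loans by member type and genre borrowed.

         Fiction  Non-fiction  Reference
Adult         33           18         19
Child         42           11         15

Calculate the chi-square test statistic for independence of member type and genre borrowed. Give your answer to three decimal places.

Row totals: 70, 68. Column totals: 75, 29, 34. Grand total N = 138.
Expected counts (row total × column total / N):
  Adult, Fiction: 70×75/138 = 38.0435
  Adult, Non-fiction: 70×29/138 = 14.7101
  Adult, Reference: 70×34/138 = 17.2464
  Child, Fiction: 68×75/138 = 36.9565
  Child, Non-fiction: 68×29/138 = 14.2899
  Child, Reference: 68×34/138 = 16.7536
Contributions (O − E)²/E:
  (33 − 38.0435)²/38.0435 = 0.6686
  (18 − 14.7101)²/14.7101 = 0.7358
  (19 − 17.2464)²/17.2464 = 0.1783
  (42 − 36.9565)²/36.9565 = 0.6883
  (11 − 14.2899)²/14.2899 = 0.7574
  (15 − 16.7536)²/16.7536 = 0.1835
χ² = 0.6686 + 0.7358 + 0.1783 + 0.6883 + 0.7574 + 0.1835 = 3.212

3.212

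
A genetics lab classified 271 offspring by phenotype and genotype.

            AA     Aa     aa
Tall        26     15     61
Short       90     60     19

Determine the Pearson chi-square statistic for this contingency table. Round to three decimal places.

Row totals: 102, 169. Column totals: 116, 75, 80. Grand total N = 271.
Expected counts (row total × column total / N):
  Tall, AA: 102×116/271 = 43.6605
  Tall, Aa: 102×75/271 = 28.2288
  Tall, aa: 102×80/271 = 30.1107
  Short, AA: 169×116/271 = 72.3395
  Short, Aa: 169×75/271 = 46.7712
  Short, aa: 169×80/271 = 49.8893
Contributions (O − E)²/E:
  (26 − 43.6605)²/43.6605 = 7.1436
  (15 − 28.2288)²/28.2288 = 6.1994
  (61 − 30.1107)²/30.1107 = 31.6880
  (90 − 72.3395)²/72.3395 = 4.3115
  (60 − 46.7712)²/46.7712 = 3.7416
  (19 − 49.8893)²/49.8893 = 19.1253
χ² = 7.1436 + 6.1994 + 31.6880 + 4.3115 + 3.7416 + 19.1253 = 72.209

72.209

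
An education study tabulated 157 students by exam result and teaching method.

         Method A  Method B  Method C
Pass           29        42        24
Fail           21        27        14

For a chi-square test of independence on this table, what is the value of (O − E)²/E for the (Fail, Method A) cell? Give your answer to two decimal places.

0.08

Row total (Fail) = 62; column total (Method A) = 50; N = 157.
Expected count E = 62 × 50 / 157 = 19.745.
Contribution = (O − E)²/E = (21 − 19.745)² / 19.745 = 0.08.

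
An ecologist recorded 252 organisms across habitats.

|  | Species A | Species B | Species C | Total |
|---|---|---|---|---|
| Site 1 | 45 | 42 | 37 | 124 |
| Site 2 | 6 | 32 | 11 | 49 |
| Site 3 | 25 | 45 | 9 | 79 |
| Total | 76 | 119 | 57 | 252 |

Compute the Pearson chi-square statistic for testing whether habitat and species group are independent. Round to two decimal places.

23.74

Grand total N = 252.
Expected counts (row total × column total / N):
  Site 1, Species A: 124×76/252 = 37.397
  Site 1, Species B: 124×119/252 = 58.556
  Site 1, Species C: 124×57/252 = 28.048
  Site 2, Species A: 49×76/252 = 14.778
  Site 2, Species B: 49×119/252 = 23.139
  Site 2, Species C: 49×57/252 = 11.083
  Site 3, Species A: 79×76/252 = 23.825
  Site 3, Species B: 79×119/252 = 37.306
  Site 3, Species C: 79×57/252 = 17.869
Contributions (O − E)²/E:
  (45 − 37.397)²/37.397 = 1.5457
  (42 − 58.556)²/58.556 = 4.6810
  (37 − 28.048)²/28.048 = 2.8572
  (6 − 14.778)²/14.778 = 5.2141
  (32 − 23.139)²/23.139 = 3.3933
  (11 − 11.083)²/11.083 = 0.0006
  (25 − 23.825)²/23.825 = 0.0579
  (45 − 37.306)²/37.306 = 1.5868
  (9 − 17.869)²/17.869 = 4.4020
χ² = 1.5457 + 4.6810 + 2.8572 + 5.2141 + 3.3933 + 0.0006 + 0.0579 + 1.5868 + 4.4020 = 23.74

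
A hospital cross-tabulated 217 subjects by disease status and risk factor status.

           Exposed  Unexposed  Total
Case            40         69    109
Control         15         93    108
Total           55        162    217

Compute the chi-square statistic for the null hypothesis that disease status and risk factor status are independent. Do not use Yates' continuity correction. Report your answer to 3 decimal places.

14.915

Grand total N = 217.
Expected counts (row total × column total / N):
  Case, Exposed: 109×55/217 = 27.6267
  Case, Unexposed: 109×162/217 = 81.3733
  Control, Exposed: 108×55/217 = 27.3733
  Control, Unexposed: 108×162/217 = 80.6267
Contributions (O − E)²/E:
  (40 − 27.6267)²/27.6267 = 5.5417
  (69 − 81.3733)²/81.3733 = 1.8814
  (15 − 27.3733)²/27.3733 = 5.5930
  (93 − 80.6267)²/80.6267 = 1.8989
χ² = 5.5417 + 1.8814 + 5.5930 + 1.8989 = 14.915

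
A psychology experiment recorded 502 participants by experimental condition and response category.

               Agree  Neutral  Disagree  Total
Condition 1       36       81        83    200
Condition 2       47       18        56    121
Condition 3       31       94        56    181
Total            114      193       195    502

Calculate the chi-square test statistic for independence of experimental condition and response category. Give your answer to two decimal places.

49.57

Grand total N = 502.
Expected counts (row total × column total / N):
  Condition 1, Agree: 200×114/502 = 45.418
  Condition 1, Neutral: 200×193/502 = 76.892
  Condition 1, Disagree: 200×195/502 = 77.689
  Condition 2, Agree: 121×114/502 = 27.478
  Condition 2, Neutral: 121×193/502 = 46.520
  Condition 2, Disagree: 121×195/502 = 47.002
  Condition 3, Agree: 181×114/502 = 41.104
  Condition 3, Neutral: 181×193/502 = 69.588
  Condition 3, Disagree: 181×195/502 = 70.309
Contributions (O − E)²/E:
  (36 − 45.418)²/45.418 = 1.9529
  (81 − 76.892)²/76.892 = 0.2195
  (83 − 77.689)²/77.689 = 0.3631
  (47 − 27.478)²/27.478 = 13.8696
  (18 − 46.520)²/46.520 = 17.4847
  (56 − 47.002)²/47.002 = 1.7226
  (31 − 41.104)²/41.104 = 2.4837
  (94 − 69.588)²/69.588 = 8.5639
  (56 − 70.309)²/70.309 = 2.9121
χ² = 1.9529 + 0.2195 + 0.3631 + 13.8696 + 17.4847 + 1.7226 + 2.4837 + 8.5639 + 2.9121 = 49.57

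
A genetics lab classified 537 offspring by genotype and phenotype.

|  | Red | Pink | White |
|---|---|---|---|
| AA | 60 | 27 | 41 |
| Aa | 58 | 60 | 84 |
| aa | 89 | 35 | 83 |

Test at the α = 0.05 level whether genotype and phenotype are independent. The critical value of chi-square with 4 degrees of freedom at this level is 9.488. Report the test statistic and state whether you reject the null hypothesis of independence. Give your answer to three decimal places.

Row totals: 128, 202, 207. Column totals: 207, 122, 208. Grand total N = 537.
Expected counts (row total × column total / N):
  AA, Red: 128×207/537 = 49.3408
  AA, Pink: 128×122/537 = 29.0801
  AA, White: 128×208/537 = 49.5791
  Aa, Red: 202×207/537 = 77.8659
  Aa, Pink: 202×122/537 = 45.8920
  Aa, White: 202×208/537 = 78.2421
  aa, Red: 207×207/537 = 79.7933
  aa, Pink: 207×122/537 = 47.0279
  aa, White: 207×208/537 = 80.1788
Contributions (O − E)²/E:
  (60 − 49.3408)²/49.3408 = 2.3027
  (27 − 29.0801)²/29.0801 = 0.1488
  (41 − 49.5791)²/49.5791 = 1.4845
  (58 − 77.8659)²/77.8659 = 5.0684
  (60 − 45.8920)²/45.8920 = 4.3370
  (84 − 78.2421)²/78.2421 = 0.4237
  (89 − 79.7933)²/79.7933 = 1.0623
  (35 − 47.0279)²/47.0279 = 3.0763
  (83 − 80.1788)²/80.1788 = 0.0993
χ² = 2.3027 + 0.1488 + 1.4845 + 5.0684 + 4.3370 + 0.4237 + 1.0623 + 3.0763 + 0.0993 = 18.003
df = (3−1)(3−1) = 4. Since 18.003 > 9.488, reject the null hypothesis of independence at α = 0.05.

18.003; reject H₀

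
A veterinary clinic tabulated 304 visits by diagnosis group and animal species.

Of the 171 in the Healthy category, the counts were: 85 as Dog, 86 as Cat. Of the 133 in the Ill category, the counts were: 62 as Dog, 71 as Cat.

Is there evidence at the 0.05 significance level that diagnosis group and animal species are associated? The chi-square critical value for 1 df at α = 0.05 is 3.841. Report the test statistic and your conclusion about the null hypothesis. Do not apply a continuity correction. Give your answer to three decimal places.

0.286; fail to reject H₀

Row totals: 171, 133. Column totals: 147, 157. Grand total N = 304.
Expected counts (row total × column total / N):
  Healthy, Dog: 171×147/304 = 82.6875
  Healthy, Cat: 171×157/304 = 88.3125
  Ill, Dog: 133×147/304 = 64.3125
  Ill, Cat: 133×157/304 = 68.6875
Contributions (O − E)²/E:
  (85 − 82.6875)²/82.6875 = 0.0647
  (86 − 88.3125)²/88.3125 = 0.0606
  (62 − 64.3125)²/64.3125 = 0.0832
  (71 − 68.6875)²/68.6875 = 0.0779
χ² = 0.0647 + 0.0606 + 0.0832 + 0.0779 = 0.286
df = (2−1)(2−1) = 1. Since 0.286 < 3.841, fail to reject the null hypothesis of independence at α = 0.05.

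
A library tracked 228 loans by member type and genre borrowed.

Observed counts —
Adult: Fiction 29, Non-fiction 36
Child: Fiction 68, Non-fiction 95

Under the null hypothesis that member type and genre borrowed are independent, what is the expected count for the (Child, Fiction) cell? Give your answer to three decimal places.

69.346

Row total (Child) = 163; column total (Fiction) = 97; grand total N = 228.
Expected count = (row total × column total) / N = 163 × 97 / 228 = 69.346.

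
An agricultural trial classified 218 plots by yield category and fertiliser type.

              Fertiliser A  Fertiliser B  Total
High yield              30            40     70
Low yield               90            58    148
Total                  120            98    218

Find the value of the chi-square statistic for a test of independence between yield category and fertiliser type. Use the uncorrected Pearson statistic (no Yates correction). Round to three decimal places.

Grand total N = 218.
Expected counts (row total × column total / N):
  High yield, Fertiliser A: 70×120/218 = 38.5321
  High yield, Fertiliser B: 70×98/218 = 31.4679
  Low yield, Fertiliser A: 148×120/218 = 81.4679
  Low yield, Fertiliser B: 148×98/218 = 66.5321
Contributions (O − E)²/E:
  (30 − 38.5321)²/38.5321 = 1.8892
  (40 − 31.4679)²/31.4679 = 2.3134
  (90 − 81.4679)²/81.4679 = 0.8936
  (58 − 66.5321)²/66.5321 = 1.0942
χ² = 1.8892 + 2.3134 + 0.8936 + 1.0942 = 6.190

6.190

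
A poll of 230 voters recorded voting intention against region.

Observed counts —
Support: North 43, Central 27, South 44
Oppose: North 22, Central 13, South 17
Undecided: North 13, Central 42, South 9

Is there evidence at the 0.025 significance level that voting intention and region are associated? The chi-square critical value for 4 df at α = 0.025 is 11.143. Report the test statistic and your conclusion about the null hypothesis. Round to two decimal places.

Row totals: 114, 52, 64. Column totals: 78, 82, 70. Grand total N = 230.
Expected counts (row total × column total / N):
  Support, North: 114×78/230 = 38.6609
  Support, Central: 114×82/230 = 40.6435
  Support, South: 114×70/230 = 34.6957
  Oppose, North: 52×78/230 = 17.6348
  Oppose, Central: 52×82/230 = 18.5391
  Oppose, South: 52×70/230 = 15.8261
  Undecided, North: 64×78/230 = 21.7043
  Undecided, Central: 64×82/230 = 22.8174
  Undecided, South: 64×70/230 = 19.4783
Contributions (O − E)²/E:
  (43 − 38.6609)²/38.6609 = 0.4870
  (27 − 40.6435)²/40.6435 = 4.5799
  (44 − 34.6957)²/34.6957 = 2.4951
  (22 − 17.6348)²/17.6348 = 1.0805
  (13 − 18.5391)²/18.5391 = 1.6550
  (17 − 15.8261)²/15.8261 = 0.0871
  (13 − 21.7043)²/21.7043 = 3.4908
  (42 − 22.8174)²/22.8174 = 16.1268
  (9 − 19.4783)²/19.4783 = 5.6368
χ² = 0.4870 + 4.5799 + 2.4951 + 1.0805 + 1.6550 + 0.0871 + 3.4908 + 16.1268 + 5.6368 = 35.64
df = (3−1)(3−1) = 4. Since 35.64 > 11.143, reject the null hypothesis of independence at α = 0.025.

35.64; reject H₀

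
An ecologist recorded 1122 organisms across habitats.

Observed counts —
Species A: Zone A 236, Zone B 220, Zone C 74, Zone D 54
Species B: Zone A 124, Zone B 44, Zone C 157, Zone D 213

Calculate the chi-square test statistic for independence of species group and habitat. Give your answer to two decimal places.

Row totals: 584, 538. Column totals: 360, 264, 231, 267. Grand total N = 1122.
Expected counts (row total × column total / N):
  Species A, Zone A: 584×360/1122 = 187.380
  Species A, Zone B: 584×264/1122 = 137.412
  Species A, Zone C: 584×231/1122 = 120.235
  Species A, Zone D: 584×267/1122 = 138.973
  Species B, Zone A: 538×360/1122 = 172.620
  Species B, Zone B: 538×264/1122 = 126.588
  Species B, Zone C: 538×231/1122 = 110.765
  Species B, Zone D: 538×267/1122 = 128.027
Contributions (O − E)²/E:
  (236 − 187.380)²/187.380 = 12.6156
  (220 − 137.412)²/137.412 = 49.6374
  (74 − 120.235)²/120.235 = 17.7791
  (54 − 138.973)²/138.973 = 51.9555
  (124 − 172.620)²/172.620 = 13.6943
  (44 − 126.588)²/126.588 = 53.8817
  (157 − 110.765)²/110.765 = 19.2992
  (213 − 128.027)²/128.027 = 56.3976
χ² = 12.6156 + 49.6374 + 17.7791 + 51.9555 + 13.6943 + 53.8817 + 19.2992 + 56.3976 = 275.26

275.26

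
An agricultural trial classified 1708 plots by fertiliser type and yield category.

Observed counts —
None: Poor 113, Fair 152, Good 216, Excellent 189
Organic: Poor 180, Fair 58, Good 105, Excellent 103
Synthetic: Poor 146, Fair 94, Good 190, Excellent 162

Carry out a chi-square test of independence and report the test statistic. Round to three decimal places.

84.906

Row totals: 670, 446, 592. Column totals: 439, 304, 511, 454. Grand total N = 1708.
Expected counts (row total × column total / N):
  None, Poor: 670×439/1708 = 172.2073
  None, Fair: 670×304/1708 = 119.2506
  None, Good: 670×511/1708 = 200.4508
  None, Excellent: 670×454/1708 = 178.0913
  Organic, Poor: 446×439/1708 = 114.6335
  Organic, Fair: 446×304/1708 = 79.3817
  Organic, Good: 446×511/1708 = 133.4344
  Organic, Excellent: 446×454/1708 = 118.5504
  Synthetic, Poor: 592×439/1708 = 152.1593
  Synthetic, Fair: 592×304/1708 = 105.3677
  Synthetic, Good: 592×511/1708 = 177.1148
  Synthetic, Excellent: 592×454/1708 = 157.3583
Contributions (O − E)²/E:
  (113 − 172.2073)²/172.2073 = 20.3563
  (152 − 119.2506)²/119.2506 = 8.9939
  (216 − 200.4508)²/200.4508 = 1.2062
  (189 − 178.0913)²/178.0913 = 0.6682
  (180 − 114.6335)²/114.6335 = 37.2734
  (58 − 79.3817)²/79.3817 = 5.7592
  (105 − 133.4344)²/133.4344 = 6.0593
  (103 − 118.5504)²/118.5504 = 2.0398
  (146 − 152.1593)²/152.1593 = 0.2493
  (94 − 105.3677)²/105.3677 = 1.2264
  (190 − 177.1148)²/177.1148 = 0.9374
  (162 − 157.3583)²/157.3583 = 0.1369
χ² = 20.3563 + 8.9939 + 1.2062 + 0.6682 + 37.2734 + 5.7592 + 6.0593 + 2.0398 + 0.2493 + 1.2264 + 0.9374 + 0.1369 = 84.906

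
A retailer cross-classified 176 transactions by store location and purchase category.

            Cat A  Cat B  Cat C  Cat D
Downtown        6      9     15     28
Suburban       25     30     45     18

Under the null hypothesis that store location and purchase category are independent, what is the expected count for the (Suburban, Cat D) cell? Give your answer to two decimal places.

30.84

Row total (Suburban) = 118; column total (Cat D) = 46; grand total N = 176.
Expected count = (row total × column total) / N = 118 × 46 / 176 = 30.84.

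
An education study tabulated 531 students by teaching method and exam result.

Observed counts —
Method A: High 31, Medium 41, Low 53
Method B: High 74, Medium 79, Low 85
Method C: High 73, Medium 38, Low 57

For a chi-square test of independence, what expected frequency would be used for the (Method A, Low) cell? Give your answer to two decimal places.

45.90

Row total (Method A) = 125; column total (Low) = 195; grand total N = 531.
Expected count = (row total × column total) / N = 125 × 195 / 531 = 45.90.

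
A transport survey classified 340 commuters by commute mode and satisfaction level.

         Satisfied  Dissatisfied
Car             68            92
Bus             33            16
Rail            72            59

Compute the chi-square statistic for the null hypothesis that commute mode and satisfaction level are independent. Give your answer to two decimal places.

Row totals: 160, 49, 131. Column totals: 173, 167. Grand total N = 340.
Expected counts (row total × column total / N):
  Car, Satisfied: 160×173/340 = 81.412
  Car, Dissatisfied: 160×167/340 = 78.588
  Bus, Satisfied: 49×173/340 = 24.932
  Bus, Dissatisfied: 49×167/340 = 24.068
  Rail, Satisfied: 131×173/340 = 66.656
  Rail, Dissatisfied: 131×167/340 = 64.344
Contributions (O − E)²/E:
  (68 − 81.412)²/81.412 = 2.2095
  (92 − 78.588)²/78.588 = 2.2889
  (33 − 24.932)²/24.932 = 2.6108
  (16 − 24.068)²/24.068 = 2.7045
  (72 − 66.656)²/66.656 = 0.4284
  (59 − 64.344)²/64.344 = 0.4438
χ² = 2.2095 + 2.2889 + 2.6108 + 2.7045 + 0.4284 + 0.4438 = 10.69

10.69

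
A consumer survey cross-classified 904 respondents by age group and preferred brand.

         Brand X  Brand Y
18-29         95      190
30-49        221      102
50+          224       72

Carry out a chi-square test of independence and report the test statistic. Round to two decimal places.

Row totals: 285, 323, 296. Column totals: 540, 364. Grand total N = 904.
Expected counts (row total × column total / N):
  18-29, Brand X: 285×540/904 = 170.2434
  18-29, Brand Y: 285×364/904 = 114.7566
  30-49, Brand X: 323×540/904 = 192.9425
  30-49, Brand Y: 323×364/904 = 130.0575
  50+, Brand X: 296×540/904 = 176.8142
  50+, Brand Y: 296×364/904 = 119.1858
Contributions (O − E)²/E:
  (95 − 170.2434)²/170.2434 = 33.2557
  (190 − 114.7566)²/114.7566 = 49.3355
  (221 − 192.9425)²/192.9425 = 4.0801
  (102 − 130.0575)²/130.0575 = 6.0529
  (224 − 176.8142)²/176.8142 = 12.5923
  (72 − 119.1858)²/119.1858 = 18.6809
χ² = 33.2557 + 49.3355 + 4.0801 + 6.0529 + 12.5923 + 18.6809 = 124.00

124.00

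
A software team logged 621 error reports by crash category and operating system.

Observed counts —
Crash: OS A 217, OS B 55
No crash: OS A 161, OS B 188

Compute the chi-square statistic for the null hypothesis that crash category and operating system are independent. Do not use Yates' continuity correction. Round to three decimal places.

Row totals: 272, 349. Column totals: 378, 243. Grand total N = 621.
Expected counts (row total × column total / N):
  Crash, OS A: 272×378/621 = 165.5652
  Crash, OS B: 272×243/621 = 106.4348
  No crash, OS A: 349×378/621 = 212.4348
  No crash, OS B: 349×243/621 = 136.5652
Contributions (O − E)²/E:
  (217 − 165.5652)²/165.5652 = 15.9788
  (55 − 106.4348)²/106.4348 = 24.8560
  (161 − 212.4348)²/212.4348 = 12.4534
  (188 − 136.5652)²/136.5652 = 19.3720
χ² = 15.9788 + 24.8560 + 12.4534 + 19.3720 = 72.660

72.660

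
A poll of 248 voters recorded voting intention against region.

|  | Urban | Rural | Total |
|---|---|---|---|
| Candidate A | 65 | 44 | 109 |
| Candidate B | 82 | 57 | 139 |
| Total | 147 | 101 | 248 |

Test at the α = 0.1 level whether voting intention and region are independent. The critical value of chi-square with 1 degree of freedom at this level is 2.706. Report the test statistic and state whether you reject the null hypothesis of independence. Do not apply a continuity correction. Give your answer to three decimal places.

Grand total N = 248.
Expected counts (row total × column total / N):
  Candidate A, Urban: 109×147/248 = 64.6089
  Candidate A, Rural: 109×101/248 = 44.3911
  Candidate B, Urban: 139×147/248 = 82.3911
  Candidate B, Rural: 139×101/248 = 56.6089
Contributions (O − E)²/E:
  (65 − 64.6089)²/64.6089 = 0.0024
  (44 − 44.3911)²/44.3911 = 0.0034
  (82 − 82.3911)²/82.3911 = 0.0019
  (57 − 56.6089)²/56.6089 = 0.0027
χ² = 0.0024 + 0.0034 + 0.0019 + 0.0027 = 0.010
df = (2−1)(2−1) = 1. Since 0.010 < 2.706, fail to reject the null hypothesis of independence at α = 0.1.

0.010; fail to reject H₀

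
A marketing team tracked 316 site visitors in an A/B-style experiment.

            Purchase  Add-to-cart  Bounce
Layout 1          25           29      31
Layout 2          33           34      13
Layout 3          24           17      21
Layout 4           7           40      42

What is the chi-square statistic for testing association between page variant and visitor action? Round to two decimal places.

36.27

Row totals: 85, 80, 62, 89. Column totals: 89, 120, 107. Grand total N = 316.
Expected counts (row total × column total / N):
  Layout 1, Purchase: 85×89/316 = 23.940
  Layout 1, Add-to-cart: 85×120/316 = 32.278
  Layout 1, Bounce: 85×107/316 = 28.782
  Layout 2, Purchase: 80×89/316 = 22.532
  Layout 2, Add-to-cart: 80×120/316 = 30.380
  Layout 2, Bounce: 80×107/316 = 27.089
  Layout 3, Purchase: 62×89/316 = 17.462
  Layout 3, Add-to-cart: 62×120/316 = 23.544
  Layout 3, Bounce: 62×107/316 = 20.994
  Layout 4, Purchase: 89×89/316 = 25.066
  Layout 4, Add-to-cart: 89×120/316 = 33.797
  Layout 4, Bounce: 89×107/316 = 30.136
Contributions (O − E)²/E:
  (25 − 23.940)²/23.940 = 0.0469
  (29 − 32.278)²/32.278 = 0.3329
  (31 − 28.782)²/28.782 = 0.1709
  (33 − 22.532)²/22.532 = 4.8633
  (34 − 30.380)²/30.380 = 0.4313
  (13 − 27.089)²/27.089 = 7.3277
  (24 − 17.462)²/17.462 = 2.4479
  (17 − 23.544)²/23.544 = 1.8189
  (21 − 20.994)²/20.994 = 0.0000
  (7 − 25.066)²/25.066 = 13.0208
  (40 − 33.797)²/33.797 = 1.1385
  (42 − 30.136)²/30.136 = 4.6706
χ² = 0.0469 + 0.3329 + 0.1709 + 4.8633 + 0.4313 + 7.3277 + 2.4479 + 1.8189 + 0.0000 + 13.0208 + 1.1385 + 4.6706 = 36.27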